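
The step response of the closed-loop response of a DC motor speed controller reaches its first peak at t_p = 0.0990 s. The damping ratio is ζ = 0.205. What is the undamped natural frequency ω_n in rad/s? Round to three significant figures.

Peak time t_p = π/ω_d, so ω_d = π/t_p = π/0.0990 = 31.7 rad/s.
ω_n = ω_d/√(1−ζ²) = 31.7/√0.958 = 32.4 rad/s.

ω_n ≈ 32.4 rad/s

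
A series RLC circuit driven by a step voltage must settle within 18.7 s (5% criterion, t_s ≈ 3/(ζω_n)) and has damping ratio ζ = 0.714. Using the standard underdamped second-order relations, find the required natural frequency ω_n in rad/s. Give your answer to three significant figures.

ω_n ≈ 0.225 rad/s

Rearranging t_s ≈ 3/(ζω_n) gives ω_n = 3/(ζ·t_s) = 3/(0.714 × 18.7) = 0.225 rad/s.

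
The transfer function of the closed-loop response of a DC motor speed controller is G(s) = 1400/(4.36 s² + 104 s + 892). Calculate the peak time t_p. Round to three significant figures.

Dividing through by 4.36: denominator becomes s² + 23.85 s + 204.6.
So ω_n = √204.6 = 14.3 rad/s and ζ = 23.85/(2·14.3) = 0.834.
ω_d = ω_n√(1−ζ²) = 7.90 rad/s. t_p = π/ω_d = 0.398 s.

t_p ≈ 0.398 s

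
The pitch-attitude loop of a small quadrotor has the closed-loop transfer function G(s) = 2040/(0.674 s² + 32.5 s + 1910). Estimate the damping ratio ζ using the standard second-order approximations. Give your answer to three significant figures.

Dividing through by 0.674: denominator becomes s² + 48.22 s + 2834.
So ω_n = √2834 = 53.2 rad/s and ζ = 48.22/(2·53.2) = 0.453.

ζ ≈ 0.453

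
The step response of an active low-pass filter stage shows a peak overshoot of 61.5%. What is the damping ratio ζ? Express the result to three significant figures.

Inverting the overshoot relation: ζ = |ln 0.615|/√(π² + ln²0.615) = 0.153.

ζ ≈ 0.153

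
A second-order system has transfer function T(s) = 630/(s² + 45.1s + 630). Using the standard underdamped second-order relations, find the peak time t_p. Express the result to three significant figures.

Matching coefficients with s² + 2ζω_n s + ω_n² gives ω_n² = 630 ⇒ ω_n = 25.1 rad/s, and ζ = 45.1/(2ω_n) = 0.898.
The damped frequency ω_d = ω_n√(1−ζ²) = 11.0 rad/s. Then t_p = π/ω_d = 0.285 s.

t_p ≈ 0.285 s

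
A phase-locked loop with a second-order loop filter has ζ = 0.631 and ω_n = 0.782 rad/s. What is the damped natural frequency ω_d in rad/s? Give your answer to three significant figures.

ω_d = ω_n√(1−ζ²) = 0.782·√0.602 = 0.607 rad/s.

ω_d ≈ 0.607 rad/s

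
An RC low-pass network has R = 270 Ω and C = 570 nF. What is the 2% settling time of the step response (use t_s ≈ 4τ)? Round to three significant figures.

t_s ≈ 0.000616 s

τ = RC = 270 × 570 nF = 0.000154 s.
t_s ≈ 4τ = 0.000616 s.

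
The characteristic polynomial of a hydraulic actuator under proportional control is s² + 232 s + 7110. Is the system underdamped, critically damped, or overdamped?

overdamped

a² − 4b = 25000 > 0 (two distinct real roots); the system is overdamped.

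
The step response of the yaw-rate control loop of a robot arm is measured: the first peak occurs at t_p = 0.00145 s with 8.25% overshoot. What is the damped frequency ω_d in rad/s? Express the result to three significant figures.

t_p = π/ω_d, so ω_d = π/0.00145 = 2170 rad/s.

ω_d ≈ 2170 rad/s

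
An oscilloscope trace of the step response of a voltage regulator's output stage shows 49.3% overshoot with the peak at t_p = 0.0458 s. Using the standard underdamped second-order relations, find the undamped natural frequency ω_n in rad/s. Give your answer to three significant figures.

From the overshoot, ζ = −ln(OS)/√(π²+ln²(OS)) = 0.220.
t_p = π/ω_d ⇒ ω_d = 68.6 rad/s; then ω_n = ω_d/√(1−ζ²) = 70.3 rad/s.

ω_n ≈ 70.3 rad/s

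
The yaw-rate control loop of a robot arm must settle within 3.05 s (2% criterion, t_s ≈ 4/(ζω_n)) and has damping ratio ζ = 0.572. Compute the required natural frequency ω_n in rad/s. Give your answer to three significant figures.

ω_n ≈ 2.29 rad/s

Rearranging t_s ≈ 4/(ζω_n) gives ω_n = 4/(ζ·t_s) = 4/(0.572 × 3.05) = 2.29 rad/s.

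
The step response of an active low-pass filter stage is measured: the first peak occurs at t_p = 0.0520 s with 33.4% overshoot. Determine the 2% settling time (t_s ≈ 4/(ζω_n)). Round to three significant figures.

From the overshoot, ζ = −ln(OS)/√(π²+ln²(OS)) = 0.330.
From t_p = π/ω_d, ω_d = π/0.0520 = 60.4 rad/s, so ω_n = ω_d/√(1−ζ²) = 64.0 rad/s.
t_s ≈ 4/(ζω_n) = 4/(0.330·64.0) = 0.190 s.

t_s ≈ 0.190 s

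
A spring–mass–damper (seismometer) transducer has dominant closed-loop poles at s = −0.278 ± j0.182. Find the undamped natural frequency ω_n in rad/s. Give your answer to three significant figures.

|pole| = ω_n = √(0.278² + 0.182²) = 0.332 rad/s; ζ = cos θ = σ/ω_n = 0.837.

ω_n ≈ 0.332 rad/s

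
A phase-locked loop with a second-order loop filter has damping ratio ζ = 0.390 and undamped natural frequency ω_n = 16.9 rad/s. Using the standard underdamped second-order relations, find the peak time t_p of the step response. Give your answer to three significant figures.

t_p ≈ 0.202 s

The damped frequency is ω_d = ω_n√(1−ζ²) = 16.9·√(1−0.152) = 15.6 rad/s.
Peak time t_p = π/ω_d = π/15.6 = 0.202 s.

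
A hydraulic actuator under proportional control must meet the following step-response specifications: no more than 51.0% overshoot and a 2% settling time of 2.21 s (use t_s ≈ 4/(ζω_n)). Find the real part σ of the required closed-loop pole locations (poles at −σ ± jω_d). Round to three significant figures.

The settling-time spec alone fixes σ = ζω_n = 4/t_s = 4/2.21 = 1.81.
(Overshoot then fixes ζ = 0.210 and hence ω_d = σ·√(1−ζ²)/ζ = 8.44 rad/s.)

σ ≈ 1.81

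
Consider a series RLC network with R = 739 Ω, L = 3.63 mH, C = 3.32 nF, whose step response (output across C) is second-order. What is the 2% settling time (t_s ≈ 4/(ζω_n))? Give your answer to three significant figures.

t_s ≈ 0.0000393 s

For a series RLC circuit (capacitor voltage as output), ω_n = 1/√(LC) = 1/√(3.63 mH · 3.32 nF) = 288000 rad/s.
ζ = (R/2)·√(C/L) = (739/2)·√(3.32 nF/3.63 mH) = 0.353.
t_s ≈ 4/(ζω_n) = 0.0000393 s.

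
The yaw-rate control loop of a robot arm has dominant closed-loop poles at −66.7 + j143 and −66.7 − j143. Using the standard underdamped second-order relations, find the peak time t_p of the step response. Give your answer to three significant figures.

t_p ≈ 0.0220 s

t_p = π/ω_d with ω_d = 143 (the imaginary part), so t_p = 0.0220 s.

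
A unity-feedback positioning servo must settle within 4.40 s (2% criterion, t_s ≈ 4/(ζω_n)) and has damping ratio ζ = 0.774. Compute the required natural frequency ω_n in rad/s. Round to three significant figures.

ω_n ≈ 1.17 rad/s

Rearranging t_s ≈ 4/(ζω_n) gives ω_n = 4/(ζ·t_s) = 4/(0.774 × 4.40) = 1.17 rad/s.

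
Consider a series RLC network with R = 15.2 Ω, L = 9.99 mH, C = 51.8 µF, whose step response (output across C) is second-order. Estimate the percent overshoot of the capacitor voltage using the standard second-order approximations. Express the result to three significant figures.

%OS ≈ 12.8%

For a series RLC circuit (capacitor voltage as output), ω_n = 1/√(LC) = 1/√(9.99 mH · 51.8 µF) = 1390 rad/s.
ζ = (R/2)·√(C/L) = (15.2/2)·√(51.8 µF/9.99 mH) = 0.547.
Overshoot: exp(−π·0.547/√(1−0.547²)) = 0.128, i.e. 12.8%.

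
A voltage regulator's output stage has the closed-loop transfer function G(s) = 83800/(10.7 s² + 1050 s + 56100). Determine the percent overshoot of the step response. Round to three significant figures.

%OS ≈ 5.53%

Dividing through by 10.7: denominator becomes s² + 98.13 s + 5243.
So ω_n = √5243 = 72.4 rad/s and ζ = 98.13/(2·72.4) = 0.678.
Overshoot: exp(−π·0.678/√(1−0.678²)) = 0.0553, i.e. 5.53%.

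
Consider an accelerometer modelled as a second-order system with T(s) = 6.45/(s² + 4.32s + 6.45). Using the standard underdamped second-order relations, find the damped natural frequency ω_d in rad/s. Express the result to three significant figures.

ω_n = √6.45 = 2.54 rad/s; ζ = 4.32/(2·2.54) = 0.850.
The damped frequency ω_d = ω_n√(1−ζ²) = 1.34 rad/s.

ω_d ≈ 1.34 rad/s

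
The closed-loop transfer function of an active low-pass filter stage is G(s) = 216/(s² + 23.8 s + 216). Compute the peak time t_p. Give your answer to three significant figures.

t_p ≈ 0.364 s

Comparing the denominator to s² + 2ζω_n s + ω_n²: ω_n = √216 = 14.7 rad/s, and 2ζω_n = 23.8 so ζ = 23.8/(2·14.7) = 0.810.
ω_d = 14.7·√(1 − 0.810²) = 8.62 rad/s. Then t_p = π/ω_d = 0.364 s.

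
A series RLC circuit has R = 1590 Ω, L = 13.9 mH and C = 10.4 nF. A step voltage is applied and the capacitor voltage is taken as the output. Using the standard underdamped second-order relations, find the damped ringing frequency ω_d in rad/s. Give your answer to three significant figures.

For a series RLC circuit (capacitor voltage as output), ω_n = 1/√(LC) = 1/√(13.9 mH · 10.4 nF) = 83200 rad/s.
ζ = (R/2)·√(C/L) = (1590/2)·√(10.4 nF/13.9 mH) = 0.688.
ω_d = 83200·√(1 − 0.688²) = 60400 rad/s.

ω_d ≈ 60400 rad/s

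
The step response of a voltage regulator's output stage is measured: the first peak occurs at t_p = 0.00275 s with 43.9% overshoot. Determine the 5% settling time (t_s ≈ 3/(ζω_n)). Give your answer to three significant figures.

From the overshoot, ζ = −ln(OS)/√(π²+ln²(OS)) = 0.253.
From t_p = π/ω_d, ω_d = π/0.00275 = 1140 rad/s, so ω_n = ω_d/√(1−ζ²) = 1180 rad/s.
t_s ≈ 3/(ζω_n) = 3/(0.253·1180) = 0.0100 s.

t_s ≈ 0.0100 s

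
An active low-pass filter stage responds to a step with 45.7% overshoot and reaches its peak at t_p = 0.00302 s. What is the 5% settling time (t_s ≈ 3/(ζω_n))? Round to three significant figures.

t_s ≈ 0.0116 s

From the overshoot, ζ = −ln(OS)/√(π²+ln²(OS)) = 0.242.
From t_p = π/ω_d, ω_d = π/0.00302 = 1040 rad/s, so ω_n = ω_d/√(1−ζ²) = 1070 rad/s.
t_s ≈ 3/(ζω_n) = 3/(0.242·1070) = 0.0116 s.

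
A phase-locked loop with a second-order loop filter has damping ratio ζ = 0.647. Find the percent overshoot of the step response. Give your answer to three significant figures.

For an underdamped second-order system, %OS = 100·exp(−πζ/√(1−ζ²)).
πζ/√(1−ζ²) = π·0.647/√(1−0.419) = 2.666, so %OS = 100·e^(−2.666) = 6.95%.

%OS ≈ 6.95%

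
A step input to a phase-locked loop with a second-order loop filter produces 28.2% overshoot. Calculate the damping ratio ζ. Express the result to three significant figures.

ζ ≈ 0.374

Inverting the overshoot relation: ζ = |ln 0.282|/√(π² + ln²0.282) = 0.374.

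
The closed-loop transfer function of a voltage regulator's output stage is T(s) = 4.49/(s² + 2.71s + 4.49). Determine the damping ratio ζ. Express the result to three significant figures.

ζ ≈ 0.639

Comparing the denominator to s² + 2ζω_n s + ω_n²: ω_n = √4.49 = 2.12 rad/s, and 2ζω_n = 2.71 so ζ = 2.71/(2·2.12) = 0.639.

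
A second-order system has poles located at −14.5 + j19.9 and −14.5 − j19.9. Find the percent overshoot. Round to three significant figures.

|pole| = ω_n = √(14.5² + 19.9²) = 24.6 rad/s; ζ = cos θ = σ/ω_n = 0.589.
Overshoot: exp(−π·0.589/√(1−0.589²)) = 0.101, i.e. 10.1%.

%OS ≈ 10.1%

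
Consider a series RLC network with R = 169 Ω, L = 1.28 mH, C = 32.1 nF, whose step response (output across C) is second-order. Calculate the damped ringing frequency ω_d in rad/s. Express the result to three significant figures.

ω_d ≈ 141000 rad/s

For a series RLC circuit (capacitor voltage as output), ω_n = 1/√(LC) = 1/√(1.28 mH · 32.1 nF) = 156000 rad/s.
ζ = (R/2)·√(C/L) = (169/2)·√(32.1 nF/1.28 mH) = 0.423.
The damped frequency ω_d = ω_n√(1−ζ²) = 141000 rad/s.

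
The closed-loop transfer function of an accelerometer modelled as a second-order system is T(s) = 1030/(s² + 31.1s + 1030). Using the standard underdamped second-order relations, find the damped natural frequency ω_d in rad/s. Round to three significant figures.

Comparing the denominator to s² + 2ζω_n s + ω_n²: ω_n = √1030 = 32.1 rad/s, and 2ζω_n = 31.1 so ζ = 31.1/(2·32.1) = 0.485.
The damped frequency ω_d = ω_n√(1−ζ²) = 28.1 rad/s.

ω_d ≈ 28.1 rad/s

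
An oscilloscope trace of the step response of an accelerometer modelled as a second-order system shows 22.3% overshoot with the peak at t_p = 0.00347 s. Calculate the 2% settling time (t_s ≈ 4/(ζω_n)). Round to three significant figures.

t_s ≈ 0.00925 s

The overshoot fixes ζ = −ln(OS)/√(π²+ln²(OS)) = 0.431.
From t_p = π/ω_d, ω_d = π/0.00347 = 905 rad/s, so ω_n = ω_d/√(1−ζ²) = 1000 rad/s.
t_s ≈ 4/(ζω_n) = 4/(0.431·1000) = 0.00925 s.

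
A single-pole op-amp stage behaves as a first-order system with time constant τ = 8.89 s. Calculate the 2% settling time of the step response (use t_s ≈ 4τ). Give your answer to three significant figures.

t_s ≈ 35.6 s

t_s ≈ 4τ = 35.6 s.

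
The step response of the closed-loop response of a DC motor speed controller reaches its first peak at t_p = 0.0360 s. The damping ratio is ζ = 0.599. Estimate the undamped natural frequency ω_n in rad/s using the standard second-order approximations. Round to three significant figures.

ω_n ≈ 109 rad/s

Peak time t_p = π/ω_d, so ω_d = π/t_p = π/0.0360 = 87.3 rad/s.
ω_n = ω_d/√(1−ζ²) = 87.3/√0.641 = 109 rad/s.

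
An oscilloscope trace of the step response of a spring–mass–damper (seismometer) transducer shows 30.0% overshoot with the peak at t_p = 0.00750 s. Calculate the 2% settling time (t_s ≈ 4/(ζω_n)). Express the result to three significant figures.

ζ from %OS: ζ = |ln 0.300|/√(π²+ln²0.300) = 0.358.
From t_p = π/ω_d, ω_d = π/0.00750 = 419 rad/s, so ω_n = ω_d/√(1−ζ²) = 449 rad/s.
t_s ≈ 4/(ζω_n) = 4/(0.358·449) = 0.0249 s.

t_s ≈ 0.0249 s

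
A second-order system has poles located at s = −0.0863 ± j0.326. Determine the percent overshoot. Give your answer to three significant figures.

|pole| = ω_n = √(0.0863² + 0.326²) = 0.337 rad/s; ζ = cos θ = σ/ω_n = 0.256.
%OS = 100 e^{−πζ/√(1−ζ²)} with ζ = 0.256 gives 43.5%.

%OS ≈ 43.5%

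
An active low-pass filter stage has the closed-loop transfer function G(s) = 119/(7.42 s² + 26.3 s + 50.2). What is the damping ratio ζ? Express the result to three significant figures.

Dividing through by 7.42: denominator becomes s² + 3.544 s + 6.765.
So ω_n = √6.765 = 2.60 rad/s and ζ = 3.544/(2·2.60) = 0.681.

ζ ≈ 0.681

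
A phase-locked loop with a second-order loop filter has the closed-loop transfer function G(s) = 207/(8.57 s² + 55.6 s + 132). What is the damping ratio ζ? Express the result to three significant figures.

Dividing through by 8.57: denominator becomes s² + 6.488 s + 15.40.
So ω_n = √15.40 = 3.92 rad/s and ζ = 6.488/(2·3.92) = 0.827.

ζ ≈ 0.827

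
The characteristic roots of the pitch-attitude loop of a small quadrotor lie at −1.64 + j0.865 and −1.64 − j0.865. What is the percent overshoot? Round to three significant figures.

|pole| = ω_n = √(1.64² + 0.865²) = 1.85 rad/s; ζ = cos θ = σ/ω_n = 0.885.
Overshoot: exp(−π·0.885/√(1−0.885²)) = 0.00259, i.e. 0.259%.

%OS ≈ 0.259%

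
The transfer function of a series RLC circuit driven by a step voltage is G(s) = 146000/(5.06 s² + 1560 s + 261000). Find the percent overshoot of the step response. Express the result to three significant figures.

Dividing through by 5.06: denominator becomes s² + 308.3 s + 51580.
So ω_n = √51580 = 227 rad/s and ζ = 308.3/(2·227) = 0.679.
%OS = 100 e^{−πζ/√(1−ζ²)} with ζ = 0.679 gives 5.48%.

%OS ≈ 5.48%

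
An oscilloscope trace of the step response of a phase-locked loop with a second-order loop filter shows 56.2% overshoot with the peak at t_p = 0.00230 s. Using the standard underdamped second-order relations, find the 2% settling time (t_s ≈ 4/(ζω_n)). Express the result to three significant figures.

t_s ≈ 0.0160 s

ζ from %OS: ζ = |ln 0.562|/√(π²+ln²0.562) = 0.180.
t_p = π/ω_d ⇒ ω_d = 1370 rad/s; then ω_n = ω_d/√(1−ζ²) = 1390 rad/s.
t_s ≈ 4/(ζω_n) = 4/(0.180·1390) = 0.0160 s.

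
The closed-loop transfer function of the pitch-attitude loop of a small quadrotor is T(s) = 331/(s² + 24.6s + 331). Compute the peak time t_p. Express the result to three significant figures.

t_p ≈ 0.234 s

ω_n = √331 = 18.2 rad/s; ζ = 24.6/(2·18.2) = 0.676.
ω_d = ω_n√(1−ζ²) = 13.4 rad/s. Then t_p = π/ω_d = 0.234 s.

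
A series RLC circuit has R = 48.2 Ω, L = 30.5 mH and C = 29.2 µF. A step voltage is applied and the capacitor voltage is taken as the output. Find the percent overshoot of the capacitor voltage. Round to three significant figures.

%OS ≈ 2.97%

For a series RLC circuit (capacitor voltage as output), ω_n = 1/√(LC) = 1/√(30.5 mH · 29.2 µF) = 1060 rad/s.
ζ = (R/2)·√(C/L) = (48.2/2)·√(29.2 µF/30.5 mH) = 0.746.
%OS = 100·exp(−πζ/√(1−ζ²)) = 2.97%.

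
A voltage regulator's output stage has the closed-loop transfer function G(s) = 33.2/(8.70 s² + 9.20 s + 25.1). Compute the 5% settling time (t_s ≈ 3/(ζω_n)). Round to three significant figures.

t_s ≈ 5.67 s

Dividing through by 8.70: denominator becomes s² + 1.057 s + 2.885.
So ω_n = √2.885 = 1.70 rad/s and ζ = 1.057/(2·1.70) = 0.311.
t_s ≈ 3/(ζω_n) = 5.67 s.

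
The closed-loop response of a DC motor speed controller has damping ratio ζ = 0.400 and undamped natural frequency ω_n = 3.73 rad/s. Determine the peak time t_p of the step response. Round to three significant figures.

The damped frequency is ω_d = ω_n√(1−ζ²) = 3.73·√(1−0.160) = 3.42 rad/s.
Peak time t_p = π/ω_d = π/3.42 = 0.919 s.

t_p ≈ 0.919 s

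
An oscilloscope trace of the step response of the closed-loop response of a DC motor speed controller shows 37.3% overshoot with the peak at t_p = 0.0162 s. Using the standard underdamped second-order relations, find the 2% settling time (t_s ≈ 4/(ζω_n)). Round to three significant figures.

t_s ≈ 0.0657 s

From the overshoot, ζ = −ln(OS)/√(π²+ln²(OS)) = 0.300.
t_p = π/ω_d ⇒ ω_d = 194 rad/s; then ω_n = ω_d/√(1−ζ²) = 203 rad/s.
t_s ≈ 4/(ζω_n) = 4/(0.300·203) = 0.0657 s.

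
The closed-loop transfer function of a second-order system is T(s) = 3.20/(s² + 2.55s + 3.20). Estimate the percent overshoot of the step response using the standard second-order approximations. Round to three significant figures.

Matching coefficients with s² + 2ζω_n s + ω_n² gives ω_n² = 3.20 ⇒ ω_n = 1.79 rad/s, and ζ = 2.55/(2ω_n) = 0.713.
Overshoot: exp(−π·0.713/√(1−0.713²)) = 0.0411, i.e. 4.11%.

%OS ≈ 4.11%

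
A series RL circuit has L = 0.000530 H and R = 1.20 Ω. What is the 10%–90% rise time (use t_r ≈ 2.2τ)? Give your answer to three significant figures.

t_r ≈ 0.000972 s

τ = L/R = 0.000530/1.20 = 0.000442 s.
t_r ≈ 2.2τ = 0.000972 s.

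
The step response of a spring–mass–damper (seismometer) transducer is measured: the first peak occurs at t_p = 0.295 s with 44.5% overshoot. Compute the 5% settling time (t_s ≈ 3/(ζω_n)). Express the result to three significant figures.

t_s ≈ 1.09 s

ζ from %OS: ζ = |ln 0.445|/√(π²+ln²0.445) = 0.250.
From t_p = π/ω_d, ω_d = π/0.295 = 10.6 rad/s, so ω_n = ω_d/√(1−ζ²) = 11.0 rad/s.
t_s ≈ 3/(ζω_n) = 3/(0.250·11.0) = 1.09 s.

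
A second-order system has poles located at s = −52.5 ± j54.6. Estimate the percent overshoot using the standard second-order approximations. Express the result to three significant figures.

%OS ≈ 4.88%

With σ = 52.5, ω_d = 54.6: ω_n = √(σ²+ω_d²) = 75.7 rad/s, ζ = σ/ω_n = 0.693.
%OS = 100·exp(−πζ/√(1−ζ²)) = 4.88%.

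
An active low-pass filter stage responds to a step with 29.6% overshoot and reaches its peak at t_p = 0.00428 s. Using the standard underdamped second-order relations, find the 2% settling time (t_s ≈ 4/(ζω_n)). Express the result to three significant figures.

t_s ≈ 0.0141 s

ζ from %OS: ζ = |ln 0.296|/√(π²+ln²0.296) = 0.361.
t_p = π/ω_d ⇒ ω_d = 734 rad/s; then ω_n = ω_d/√(1−ζ²) = 787 rad/s.
t_s ≈ 4/(ζω_n) = 4/(0.361·787) = 0.0141 s.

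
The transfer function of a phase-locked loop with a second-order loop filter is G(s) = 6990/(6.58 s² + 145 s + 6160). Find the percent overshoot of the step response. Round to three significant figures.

%OS ≈ 29.7%

Dividing through by 6.58: denominator becomes s² + 22.04 s + 936.2.
So ω_n = √936.2 = 30.6 rad/s and ζ = 22.04/(2·30.6) = 0.360.
%OS = 100 e^{−πζ/√(1−ζ²)} with ζ = 0.360 gives 29.7%.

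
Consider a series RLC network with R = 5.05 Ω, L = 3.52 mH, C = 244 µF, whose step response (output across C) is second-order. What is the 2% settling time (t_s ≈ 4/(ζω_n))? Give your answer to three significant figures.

t_s ≈ 0.00558 s

For a series RLC circuit (capacitor voltage as output), ω_n = 1/√(LC) = 1/√(3.52 mH · 244 µF) = 1080 rad/s.
ζ = (R/2)·√(C/L) = (5.05/2)·√(244 µF/3.52 mH) = 0.665.
t_s ≈ 4/(ζω_n) = 0.00558 s.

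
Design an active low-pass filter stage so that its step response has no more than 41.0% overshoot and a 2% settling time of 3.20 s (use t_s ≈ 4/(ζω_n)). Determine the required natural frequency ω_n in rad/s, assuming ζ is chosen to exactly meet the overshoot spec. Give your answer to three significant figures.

ω_n ≈ 4.58 rad/s

ζ = −ln(OS)/√(π² + (ln OS)²). With OS = 0.410, ln OS = −0.8916 and ζ = 0.8916/3.266 = 0.273.
Then ω_n = 4/(ζ t_s) = 4/(0.273 × 3.20) = 4.58 rad/s.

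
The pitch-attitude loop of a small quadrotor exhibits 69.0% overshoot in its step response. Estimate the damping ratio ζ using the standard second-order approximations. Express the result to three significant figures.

ζ ≈ 0.117

ζ = −ln(OS)/√(π² + (ln OS)²). With OS = 0.690, ln OS = −0.3711 and ζ = 0.3711/3.163 = 0.117.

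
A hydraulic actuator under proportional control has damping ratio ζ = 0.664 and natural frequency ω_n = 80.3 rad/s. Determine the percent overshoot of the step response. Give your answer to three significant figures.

For an underdamped second-order system, %OS = 100·exp(−πζ/√(1−ζ²)).
πζ/√(1−ζ²) = π·0.664/√(1−0.441) = 2.790, so %OS = 100·e^(−2.790) = 6.14%.

%OS ≈ 6.14%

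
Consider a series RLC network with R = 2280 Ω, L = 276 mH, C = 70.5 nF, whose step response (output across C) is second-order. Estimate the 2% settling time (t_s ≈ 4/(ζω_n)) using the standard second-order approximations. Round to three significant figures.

t_s ≈ 0.000968 s

For a series RLC circuit (capacitor voltage as output), ω_n = 1/√(LC) = 1/√(276 mH · 70.5 nF) = 7170 rad/s.
ζ = (R/2)·√(C/L) = (2280/2)·√(70.5 nF/276 mH) = 0.576.
t_s ≈ 4/(ζω_n) = 0.000968 s.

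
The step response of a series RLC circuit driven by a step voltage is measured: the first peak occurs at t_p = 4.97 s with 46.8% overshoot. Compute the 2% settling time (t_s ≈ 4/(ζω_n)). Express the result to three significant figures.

ζ from %OS: ζ = |ln 0.468|/√(π²+ln²0.468) = 0.235.
From t_p = π/ω_d, ω_d = π/4.97 = 0.632 rad/s, so ω_n = ω_d/√(1−ζ²) = 0.650 rad/s.
t_s ≈ 4/(ζω_n) = 4/(0.235·0.650) = 26.2 s.

t_s ≈ 26.2 s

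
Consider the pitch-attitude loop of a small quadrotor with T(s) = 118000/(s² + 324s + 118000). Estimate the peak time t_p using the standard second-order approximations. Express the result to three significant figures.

ω_n = √118000 = 344 rad/s; ζ = 324/(2·344) = 0.472.
The damped frequency ω_d = ω_n√(1−ζ²) = 303 rad/s. Then t_p = π/ω_d = 0.0104 s.

t_p ≈ 0.0104 s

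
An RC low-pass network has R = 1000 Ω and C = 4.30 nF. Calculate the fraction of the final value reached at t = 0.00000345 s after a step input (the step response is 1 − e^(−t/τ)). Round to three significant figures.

τ = RC = 1000 × 4.30 nF = 0.00000430 s.
y(t)/y_∞ = 1 − e^(−t/τ) = 1 − e^(−0.00000345/0.00000430) = 1 − e^(−0.802) = 0.552.

y/y_∞ ≈ 0.552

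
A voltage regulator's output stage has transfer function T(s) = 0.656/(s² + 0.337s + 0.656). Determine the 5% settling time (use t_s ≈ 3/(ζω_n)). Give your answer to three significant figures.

t_s ≈ 17.8 s

Matching coefficients with s² + 2ζω_n s + ω_n² gives ω_n² = 0.656 ⇒ ω_n = 0.810 rad/s, and ζ = 0.337/(2ω_n) = 0.208.
t_s ≈ 3/(ζω_n) = 3/(0.208·0.810) = 17.8 s.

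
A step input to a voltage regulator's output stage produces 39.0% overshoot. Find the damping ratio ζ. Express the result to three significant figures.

Inverting the overshoot relation: ζ = |ln 0.390|/√(π² + ln²0.390) = 0.287.

ζ ≈ 0.287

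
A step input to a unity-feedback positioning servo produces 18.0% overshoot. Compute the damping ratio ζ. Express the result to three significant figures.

ζ ≈ 0.479

ζ = −ln(OS)/√(π² + (ln OS)²). With OS = 0.180, ln OS = −1.715 and ζ = 1.715/3.579 = 0.479.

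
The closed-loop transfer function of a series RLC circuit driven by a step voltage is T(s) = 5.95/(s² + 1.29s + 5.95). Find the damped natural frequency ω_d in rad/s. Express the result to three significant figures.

Matching coefficients with s² + 2ζω_n s + ω_n² gives ω_n² = 5.95 ⇒ ω_n = 2.44 rad/s, and ζ = 1.29/(2ω_n) = 0.264.
ω_d = 2.44·√(1 − 0.264²) = 2.35 rad/s.

ω_d ≈ 2.35 rad/s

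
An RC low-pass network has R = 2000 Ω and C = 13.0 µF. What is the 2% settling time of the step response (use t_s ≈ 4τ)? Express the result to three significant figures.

t_s ≈ 0.104 s

τ = RC = 2000 × 13.0 µF = 0.0260 s.
t_s ≈ 4τ = 0.104 s.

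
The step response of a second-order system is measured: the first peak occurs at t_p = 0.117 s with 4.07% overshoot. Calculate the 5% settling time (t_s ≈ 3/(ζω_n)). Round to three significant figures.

t_s ≈ 0.110 s

ζ from %OS: ζ = |ln 0.0407|/√(π²+ln²0.0407) = 0.714.
From t_p = π/ω_d, ω_d = π/0.117 = 26.9 rad/s, so ω_n = ω_d/√(1−ζ²) = 38.3 rad/s.
t_s ≈ 3/(ζω_n) = 3/(0.714·38.3) = 0.110 s.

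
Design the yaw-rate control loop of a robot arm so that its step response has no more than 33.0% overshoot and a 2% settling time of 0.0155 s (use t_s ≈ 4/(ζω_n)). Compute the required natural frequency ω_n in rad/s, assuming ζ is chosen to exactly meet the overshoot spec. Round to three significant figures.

From %OS = 100·exp(−πζ/√(1−ζ²)), invert to get ζ = −ln(OS)/√(π² + ln²(OS)) with OS = 0.330.
−ln 0.330 = 1.109, so ζ = 1.109/√(π² + 1.229) = 0.333.
Then ω_n = 4/(ζ t_s) = 4/(0.333 × 0.0155) = 775 rad/s.

ω_n ≈ 775 rad/s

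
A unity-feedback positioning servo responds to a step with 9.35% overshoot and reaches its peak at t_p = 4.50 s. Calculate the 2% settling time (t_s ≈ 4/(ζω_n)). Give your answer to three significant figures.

ζ from %OS: ζ = |ln 0.0935|/√(π²+ln²0.0935) = 0.602.
t_p = π/ω_d ⇒ ω_d = 0.698 rad/s; then ω_n = ω_d/√(1−ζ²) = 0.874 rad/s.
t_s ≈ 4/(ζω_n) = 4/(0.602·0.874) = 7.60 s.

t_s ≈ 7.60 s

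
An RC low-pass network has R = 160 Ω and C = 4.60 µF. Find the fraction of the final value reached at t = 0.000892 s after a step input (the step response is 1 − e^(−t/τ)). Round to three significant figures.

τ = RC = 160 × 4.60 µF = 0.000736 s.
y(t)/y_∞ = 1 − e^(−t/τ) = 1 − e^(−0.000892/0.000736) = 1 − e^(−1.21) = 0.702.

y/y_∞ ≈ 0.702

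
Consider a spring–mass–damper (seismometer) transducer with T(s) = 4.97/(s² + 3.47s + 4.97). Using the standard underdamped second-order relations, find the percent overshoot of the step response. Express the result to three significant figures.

Comparing the denominator to s² + 2ζω_n s + ω_n²: ω_n = √4.97 = 2.23 rad/s, and 2ζω_n = 3.47 so ζ = 3.47/(2·2.23) = 0.778.
%OS = 100 e^{−πζ/√(1−ζ²)} with ζ = 0.778 gives 2.04%.

%OS ≈ 2.04%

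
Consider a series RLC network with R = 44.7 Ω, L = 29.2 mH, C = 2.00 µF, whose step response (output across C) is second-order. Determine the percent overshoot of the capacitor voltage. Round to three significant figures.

%OS ≈ 55.4%

For a series RLC circuit (capacitor voltage as output), ω_n = 1/√(LC) = 1/√(29.2 mH · 2.00 µF) = 4140 rad/s.
ζ = (R/2)·√(C/L) = (44.7/2)·√(2.00 µF/29.2 mH) = 0.185.
%OS = 100·exp(−πζ/√(1−ζ²)) = 55.4%.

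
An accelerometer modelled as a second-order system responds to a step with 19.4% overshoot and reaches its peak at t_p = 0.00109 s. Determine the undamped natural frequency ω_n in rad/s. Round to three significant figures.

ζ from %OS: ζ = |ln 0.194|/√(π²+ln²0.194) = 0.463.
From t_p = π/ω_d, ω_d = π/0.00109 = 2880 rad/s, so ω_n = ω_d/√(1−ζ²) = 3250 rad/s.

ω_n ≈ 3250 rad/s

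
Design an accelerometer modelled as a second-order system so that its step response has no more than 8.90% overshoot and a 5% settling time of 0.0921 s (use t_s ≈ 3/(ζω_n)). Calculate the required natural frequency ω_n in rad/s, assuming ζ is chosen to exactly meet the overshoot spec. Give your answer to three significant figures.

ζ = −ln(OS)/√(π² + (ln OS)²). With OS = 0.0890, ln OS = −2.419 and ζ = 2.419/3.965 = 0.610.
Then ω_n = 3/(ζ t_s) = 3/(0.610 × 0.0921) = 53.4 rad/s.

ω_n ≈ 53.4 rad/s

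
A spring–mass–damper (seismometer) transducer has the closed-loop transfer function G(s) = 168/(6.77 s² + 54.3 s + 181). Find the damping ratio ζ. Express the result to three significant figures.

ζ ≈ 0.776

Dividing through by 6.77: denominator becomes s² + 8.021 s + 26.74.
So ω_n = √26.74 = 5.17 rad/s and ζ = 8.021/(2·5.17) = 0.776.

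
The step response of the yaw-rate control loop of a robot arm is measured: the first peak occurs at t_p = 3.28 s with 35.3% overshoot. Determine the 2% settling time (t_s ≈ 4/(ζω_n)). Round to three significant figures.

From the overshoot, ζ = −ln(OS)/√(π²+ln²(OS)) = 0.315.
From t_p = π/ω_d, ω_d = π/3.28 = 0.958 rad/s, so ω_n = ω_d/√(1−ζ²) = 1.01 rad/s.
t_s ≈ 4/(ζω_n) = 4/(0.315·1.01) = 12.6 s.

t_s ≈ 12.6 s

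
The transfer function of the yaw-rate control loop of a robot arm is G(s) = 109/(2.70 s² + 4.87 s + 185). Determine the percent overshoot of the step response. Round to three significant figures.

Dividing through by 2.70: denominator becomes s² + 1.804 s + 68.52.
So ω_n = √68.52 = 8.28 rad/s and ζ = 1.804/(2·8.28) = 0.109.
%OS = 100 e^{−πζ/√(1−ζ²)} with ζ = 0.109 gives 70.9%.

%OS ≈ 70.9%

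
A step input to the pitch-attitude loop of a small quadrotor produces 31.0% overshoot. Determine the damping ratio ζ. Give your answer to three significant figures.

Inverting the overshoot relation: ζ = |ln 0.310|/√(π² + ln²0.310) = 0.349.

ζ ≈ 0.349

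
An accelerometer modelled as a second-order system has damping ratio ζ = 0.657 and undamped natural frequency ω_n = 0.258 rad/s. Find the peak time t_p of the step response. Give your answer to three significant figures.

t_p ≈ 16.2 s

The damped frequency is ω_d = ω_n√(1−ζ²) = 0.258·√(1−0.432) = 0.195 rad/s.
Peak time t_p = π/ω_d = π/0.195 = 16.2 s.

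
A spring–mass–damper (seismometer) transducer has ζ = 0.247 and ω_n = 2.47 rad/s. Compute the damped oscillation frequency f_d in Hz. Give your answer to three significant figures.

ω_d = ω_n√(1−ζ²) = 2.47·√0.939 = 2.39 rad/s.
f_d = ω_d/(2π) = 0.381 Hz.

f_d ≈ 0.381 Hz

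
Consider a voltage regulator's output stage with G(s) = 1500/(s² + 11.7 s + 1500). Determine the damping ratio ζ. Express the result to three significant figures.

ζ ≈ 0.151

ω_n = √1500 = 38.7 rad/s; ζ = 11.7/(2·38.7) = 0.151.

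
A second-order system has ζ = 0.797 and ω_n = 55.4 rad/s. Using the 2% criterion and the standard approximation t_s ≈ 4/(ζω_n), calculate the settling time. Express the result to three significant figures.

t_s ≈ 0.0906 s

t_s ≈ 4/(ζω_n) = 4/(0.797 × 55.4) = 0.0906 s.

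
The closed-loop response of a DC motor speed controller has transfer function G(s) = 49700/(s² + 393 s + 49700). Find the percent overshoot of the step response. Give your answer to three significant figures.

%OS ≈ 0.284%

Comparing the denominator to s² + 2ζω_n s + ω_n²: ω_n = √49700 = 223 rad/s, and 2ζω_n = 393 so ζ = 393/(2·223) = 0.881.
%OS = 100·exp(−πζ/√(1−ζ²)) = 0.284%.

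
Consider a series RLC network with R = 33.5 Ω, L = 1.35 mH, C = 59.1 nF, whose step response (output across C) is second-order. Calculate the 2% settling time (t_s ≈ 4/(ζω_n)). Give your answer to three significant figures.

t_s ≈ 0.000322 s

For a series RLC circuit (capacitor voltage as output), ω_n = 1/√(LC) = 1/√(1.35 mH · 59.1 nF) = 112000 rad/s.
ζ = (R/2)·√(C/L) = (33.5/2)·√(59.1 nF/1.35 mH) = 0.111.
t_s ≈ 4/(ζω_n) = 0.000322 s.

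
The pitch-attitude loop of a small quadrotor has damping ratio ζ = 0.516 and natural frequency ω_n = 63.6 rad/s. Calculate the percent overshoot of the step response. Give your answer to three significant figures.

For an underdamped second-order system, %OS = 100·exp(−πζ/√(1−ζ²)).
πζ/√(1−ζ²) = π·0.516/√(1−0.266) = 1.892, so %OS = 100·e^(−1.892) = 15.1%.

%OS ≈ 15.1%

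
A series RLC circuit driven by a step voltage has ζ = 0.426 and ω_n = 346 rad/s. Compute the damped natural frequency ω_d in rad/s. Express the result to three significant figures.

ω_d ≈ 313 rad/s

ω_d = ω_n√(1−ζ²) = 346·√0.819 = 313 rad/s.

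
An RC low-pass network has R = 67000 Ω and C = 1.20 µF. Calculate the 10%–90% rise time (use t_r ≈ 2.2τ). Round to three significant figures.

t_r ≈ 0.177 s

τ = RC = 67000 × 1.20 µF = 0.0804 s.
t_r ≈ 2.2τ = 0.177 s.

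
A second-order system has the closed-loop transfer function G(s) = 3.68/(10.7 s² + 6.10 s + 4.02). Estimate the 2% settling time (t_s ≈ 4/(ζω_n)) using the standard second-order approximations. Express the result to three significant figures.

t_s ≈ 14.0 s

Dividing through by 10.7: denominator becomes s² + 0.5701 s + 0.3757.
So ω_n = √0.3757 = 0.613 rad/s and ζ = 0.5701/(2·0.613) = 0.465.
t_s ≈ 4/(ζω_n) = 14.0 s.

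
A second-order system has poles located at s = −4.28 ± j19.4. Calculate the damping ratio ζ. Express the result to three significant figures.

ζ ≈ 0.215

With σ = 4.28, ω_d = 19.4: ω_n = √(σ²+ω_d²) = 19.9 rad/s, ζ = σ/ω_n = 0.215.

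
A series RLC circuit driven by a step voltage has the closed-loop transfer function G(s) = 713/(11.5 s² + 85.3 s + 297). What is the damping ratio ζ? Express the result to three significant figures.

ζ ≈ 0.730

Dividing through by 11.5: denominator becomes s² + 7.417 s + 25.83.
So ω_n = √25.83 = 5.08 rad/s and ζ = 7.417/(2·5.08) = 0.730.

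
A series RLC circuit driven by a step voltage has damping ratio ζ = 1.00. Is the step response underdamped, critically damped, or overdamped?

critically damped

Since ζ = 1, the system is critically damped.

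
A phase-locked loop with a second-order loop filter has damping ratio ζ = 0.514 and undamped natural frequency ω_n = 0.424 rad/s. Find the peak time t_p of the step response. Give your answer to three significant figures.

t_p ≈ 8.64 s

The damped frequency is ω_d = ω_n√(1−ζ²) = 0.424·√(1−0.264) = 0.364 rad/s.
Peak time t_p = π/ω_d = π/0.364 = 8.64 s.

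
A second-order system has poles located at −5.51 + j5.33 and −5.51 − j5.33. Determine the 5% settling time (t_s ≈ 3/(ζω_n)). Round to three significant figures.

For poles at −σ ± jω_d, ζω_n = σ = 5.51, so t_s ≈ 3/σ = 0.544 s.

t_s ≈ 0.544 s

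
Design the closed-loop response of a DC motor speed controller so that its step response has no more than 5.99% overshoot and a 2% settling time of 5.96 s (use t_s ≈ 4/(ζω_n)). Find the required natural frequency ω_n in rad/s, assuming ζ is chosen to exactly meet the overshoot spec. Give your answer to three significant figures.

Inverting the overshoot relation: ζ = |ln 0.0599|/√(π² + ln²0.0599) = 0.667.
Then ω_n = 4/(ζ t_s) = 4/(0.667 × 5.96) = 1.01 rad/s.

ω_n ≈ 1.01 rad/s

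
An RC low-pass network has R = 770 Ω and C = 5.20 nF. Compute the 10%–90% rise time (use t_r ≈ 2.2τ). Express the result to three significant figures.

τ = RC = 770 × 5.20 nF = 0.00000400 s.
t_r ≈ 2.2τ = 0.00000881 s.

t_r ≈ 0.00000881 s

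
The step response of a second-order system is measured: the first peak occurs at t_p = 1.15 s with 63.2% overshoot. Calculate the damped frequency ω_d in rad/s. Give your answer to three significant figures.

t_p = π/ω_d, so ω_d = π/1.15 = 2.73 rad/s.

ω_d ≈ 2.73 rad/s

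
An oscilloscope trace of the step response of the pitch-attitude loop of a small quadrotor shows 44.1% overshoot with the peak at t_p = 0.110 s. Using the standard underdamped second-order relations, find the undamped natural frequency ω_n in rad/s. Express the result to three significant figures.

The overshoot fixes ζ = −ln(OS)/√(π²+ln²(OS)) = 0.252.
t_p = π/ω_d ⇒ ω_d = 28.6 rad/s; then ω_n = ω_d/√(1−ζ²) = 29.5 rad/s.

ω_n ≈ 29.5 rad/s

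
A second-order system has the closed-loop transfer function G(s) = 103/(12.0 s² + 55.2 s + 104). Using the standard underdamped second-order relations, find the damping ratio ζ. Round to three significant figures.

ζ ≈ 0.781

Dividing through by 12.0: denominator becomes s² + 4.600 s + 8.667.
So ω_n = √8.667 = 2.94 rad/s and ζ = 4.600/(2·2.94) = 0.781.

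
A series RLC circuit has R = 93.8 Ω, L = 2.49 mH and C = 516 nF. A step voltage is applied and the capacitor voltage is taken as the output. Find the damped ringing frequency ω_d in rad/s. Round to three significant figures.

ω_d ≈ 20600 rad/s

For a series RLC circuit (capacitor voltage as output), ω_n = 1/√(LC) = 1/√(2.49 mH · 516 nF) = 27900 rad/s.
ζ = (R/2)·√(C/L) = (93.8/2)·√(516 nF/2.49 mH) = 0.675.
ω_d = 27900·√(1 − 0.675²) = 20600 rad/s.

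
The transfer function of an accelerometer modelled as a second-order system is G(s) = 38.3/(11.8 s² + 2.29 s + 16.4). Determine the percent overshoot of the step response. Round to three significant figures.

%OS ≈ 77.1%

Dividing through by 11.8: denominator becomes s² + 0.1941 s + 1.390.
So ω_n = √1.390 = 1.18 rad/s and ζ = 0.1941/(2·1.18) = 0.0823.
%OS = 100 e^{−πζ/√(1−ζ²)} with ζ = 0.0823 gives 77.1%.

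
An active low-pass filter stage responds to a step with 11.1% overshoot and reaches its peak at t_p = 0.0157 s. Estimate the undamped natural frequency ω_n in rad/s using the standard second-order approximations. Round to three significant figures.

ω_n ≈ 244 rad/s

ζ from %OS: ζ = |ln 0.111|/√(π²+ln²0.111) = 0.573.
t_p = π/ω_d ⇒ ω_d = 200 rad/s; then ω_n = ω_d/√(1−ζ²) = 244 rad/s.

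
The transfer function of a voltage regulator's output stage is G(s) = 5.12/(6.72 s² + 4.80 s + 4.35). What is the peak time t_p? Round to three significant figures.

Dividing through by 6.72: denominator becomes s² + 0.7143 s + 0.6473.
So ω_n = √0.6473 = 0.805 rad/s and ζ = 0.7143/(2·0.805) = 0.444.
ω_d = 0.805·√(1 − 0.444²) = 0.721 rad/s. t_p = π/ω_d = 4.36 s.

t_p ≈ 4.36 s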